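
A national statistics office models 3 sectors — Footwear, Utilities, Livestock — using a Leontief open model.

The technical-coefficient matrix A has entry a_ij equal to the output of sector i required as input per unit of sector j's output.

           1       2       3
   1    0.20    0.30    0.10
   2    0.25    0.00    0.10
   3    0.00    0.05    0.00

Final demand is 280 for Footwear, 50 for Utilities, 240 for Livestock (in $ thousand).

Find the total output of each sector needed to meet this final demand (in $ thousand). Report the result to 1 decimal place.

I − A =
  [   0.80    -0.30    -0.10]
  [  -0.25     1.00    -0.10]
  [   0.00    -0.05     1.00]
Cofactors of I−A, C_ij = (−1)^(i+j)·(minor ij) (rows/columns in the sector order above):
  C_11 = (1.00)(1.00) − (-0.10)(-0.05) = 0.9950
  C_12 = −[(-0.25)(1.00) − (-0.10)(0.00)] = 0.2500
  C_13 = (-0.25)(-0.05) − (1.00)(0.00) = 0.0125
  C_21 = −[(-0.30)(1.00) − (-0.10)(-0.05)] = 0.3050
  C_22 = (0.80)(1.00) − (-0.10)(0.00) = 0.8000
  C_23 = −[(0.80)(-0.05) − (-0.30)(0.00)] = 0.0400
  C_31 = (-0.30)(-0.10) − (-0.10)(1.00) = 0.1300
  C_32 = −[(0.80)(-0.10) − (-0.10)(-0.25)] = 0.1050
  C_33 = (0.80)(1.00) − (-0.30)(-0.25) = 0.7250
det(I−A) = Σ_j (I−A)_1j·C_1j = (0.80)(0.9950) + (-0.30)(0.2500) + (-0.10)(0.0125) = 0.71975
adj(I−A) = Cᵀ =
  [ 0.9950   0.3050   0.1300]
  [ 0.2500   0.8000   0.1050]
  [ 0.0125   0.0400   0.7250]
(I − A)⁻¹ = adj(I−A) / det(I−A) ≈
  [   1.3824     0.4238     0.1806]
  [   0.3473     1.1115     0.1459]
  [   0.0174     0.0556     1.0073]
x = (I − A)⁻¹ d = adj(I−A)·d / det(I−A), with det(I−A) = 0.71975:
  x_1 = (0.9950·280 + 0.3050·50 + 0.1300·240) / 0.71975 = 325.05 / 0.71975 ≈ 451.6
  x_2 = (0.2500·280 + 0.8000·50 + 0.1050·240) / 0.71975 = 135.20 / 0.71975 ≈ 187.8
  x_3 = (0.0125·280 + 0.0400·50 + 0.7250·240) / 0.71975 = 179.50 / 0.71975 ≈ 249.4

x_1 = 451.6, x_2 = 187.8, x_3 = 249.4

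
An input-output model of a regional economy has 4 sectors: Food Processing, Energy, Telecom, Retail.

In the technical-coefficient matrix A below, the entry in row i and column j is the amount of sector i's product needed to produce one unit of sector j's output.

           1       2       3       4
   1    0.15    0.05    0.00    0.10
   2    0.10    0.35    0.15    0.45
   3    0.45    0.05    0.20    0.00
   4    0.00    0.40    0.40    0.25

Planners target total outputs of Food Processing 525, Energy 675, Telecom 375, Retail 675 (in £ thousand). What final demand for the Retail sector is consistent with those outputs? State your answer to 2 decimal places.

I − A =
  [   0.85    -0.05     0.00    -0.10]
  [  -0.10     0.65    -0.15    -0.45]
  [  -0.45    -0.05     0.80     0.00]
  [   0.00    -0.40    -0.40     0.75]
d = (I − A) x:
  d_1 = (+0.85)·525 + (-0.05)·675 + (+0.00)·375 + (-0.10)·675 = 345.00
  d_2 = (-0.10)·525 + (+0.65)·675 + (-0.15)·375 + (-0.45)·675 = 26.25
  d_3 = (-0.45)·525 + (-0.05)·675 + (+0.80)·375 + (+0.00)·675 = 30.00
  d_4 = (+0.00)·525 + (-0.40)·675 + (-0.40)·375 + (+0.75)·675 = 86.25

d_4 = 86.25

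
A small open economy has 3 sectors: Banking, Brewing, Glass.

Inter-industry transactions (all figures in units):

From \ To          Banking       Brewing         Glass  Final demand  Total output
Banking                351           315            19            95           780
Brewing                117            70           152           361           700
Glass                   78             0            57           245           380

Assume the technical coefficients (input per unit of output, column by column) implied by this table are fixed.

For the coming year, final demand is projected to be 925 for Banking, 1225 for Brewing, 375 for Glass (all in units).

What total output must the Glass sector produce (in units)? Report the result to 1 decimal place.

Technical coefficients a_ij = z_ij / X_j:
  a_11 = 351/780 = 0.45, a_21 = 117/780 = 0.15, a_31 = 78/780 = 0.10
  a_12 = 315/700 = 0.45, a_22 = 70/700 = 0.10, a_32 = 0/700 = 0.00
  a_13 = 19/380 = 0.05, a_23 = 152/380 = 0.40, a_33 = 57/380 = 0.15
I − A =
  [   0.55    -0.45    -0.05]
  [  -0.15     0.90    -0.40]
  [  -0.10     0.00     0.85]
Cofactors of I−A, C_ij = (−1)^(i+j)·(minor ij) (rows/columns in the sector order above):
  C_11 = (0.90)(0.85) − (-0.40)(0.00) = 0.7650
  C_12 = −[(-0.15)(0.85) − (-0.40)(-0.10)] = 0.1675
  C_13 = (-0.15)(0.00) − (0.90)(-0.10) = 0.0900
  C_21 = −[(-0.45)(0.85) − (-0.05)(0.00)] = 0.3825
  C_22 = (0.55)(0.85) − (-0.05)(-0.10) = 0.4625
  C_23 = −[(0.55)(0.00) − (-0.45)(-0.10)] = 0.0450
  C_31 = (-0.45)(-0.40) − (-0.05)(0.90) = 0.2250
  C_32 = −[(0.55)(-0.40) − (-0.05)(-0.15)] = 0.2275
  C_33 = (0.55)(0.90) − (-0.45)(-0.15) = 0.4275
det(I−A) = Σ_j (I−A)_1j·C_1j = (0.55)(0.7650) + (-0.45)(0.1675) + (-0.05)(0.0900) = 0.340875
adj(I−A) = Cᵀ =
  [ 0.7650   0.3825   0.2250]
  [ 0.1675   0.4625   0.2275]
  [ 0.0900   0.0450   0.4275]
(I − A)⁻¹ = adj(I−A) / det(I−A) ≈
  [   2.2442     1.1221     0.6601]
  [   0.4914     1.3568     0.6674]
  [   0.2640     0.1320     1.2541]
x = (I − A)⁻¹ d = adj(I−A)·d / det(I−A), with det(I−A) = 0.340875:
  x_1 = (0.7650·925 + 0.3825·1225 + 0.2250·375) / 0.340875 = 1260.5625 / 0.340875 ≈ 3698.0
  x_2 = (0.1675·925 + 0.4625·1225 + 0.2275·375) / 0.340875 = 806.8125 / 0.340875 ≈ 2366.9
  x_3 = (0.0900·925 + 0.0450·1225 + 0.4275·375) / 0.340875 = 298.6875 / 0.340875 ≈ 876.2

x_3 = 876.2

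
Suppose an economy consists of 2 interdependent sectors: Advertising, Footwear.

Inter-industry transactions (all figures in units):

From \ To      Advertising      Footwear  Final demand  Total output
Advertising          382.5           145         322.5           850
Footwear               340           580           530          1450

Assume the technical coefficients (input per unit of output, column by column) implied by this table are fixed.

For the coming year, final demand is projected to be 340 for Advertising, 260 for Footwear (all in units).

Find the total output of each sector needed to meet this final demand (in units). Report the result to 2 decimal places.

Technical coefficients a_ij = z_ij / X_j:
  a_11 = 382.5/850 = 0.45, a_21 = 340/850 = 0.40
  a_12 = 145/1450 = 0.10, a_22 = 580/1450 = 0.40
I − A =
  [   0.55    -0.10]
  [  -0.40     0.60]
det(I−A) = (0.55)(0.60) − (-0.10)(-0.40) = 0.2900
adj(I−A) = [[0.60, 0.10], [0.40, 0.55]]
(I − A)⁻¹ = adj(I−A) / det(I−A) ≈
  [   2.0690     0.3448]
  [   1.3793     1.8966]
x = (I − A)⁻¹ d = adj(I−A)·d / det(I−A), with det(I−A) = 0.2900:
  x_1 = (0.60·340 + 0.10·260) / 0.2900 = 230.00 / 0.2900 ≈ 793.10
  x_2 = (0.40·340 + 0.55·260) / 0.2900 = 279.00 / 0.2900 ≈ 962.07

x_1 = 793.10, x_2 = 962.07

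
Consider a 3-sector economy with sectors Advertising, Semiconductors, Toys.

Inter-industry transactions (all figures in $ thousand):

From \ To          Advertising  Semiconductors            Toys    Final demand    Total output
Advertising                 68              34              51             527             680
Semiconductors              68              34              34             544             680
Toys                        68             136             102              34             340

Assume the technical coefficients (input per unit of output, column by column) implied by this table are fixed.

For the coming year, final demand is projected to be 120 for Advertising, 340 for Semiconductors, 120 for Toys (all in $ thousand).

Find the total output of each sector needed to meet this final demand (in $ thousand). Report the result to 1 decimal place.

x_1 = 209.6, x_2 = 413.6, x_3 = 319.5

Technical coefficients a_ij = z_ij / X_j:
  a_11 = 68/680 = 0.10, a_21 = 68/680 = 0.10, a_31 = 68/680 = 0.10
  a_12 = 34/680 = 0.05, a_22 = 34/680 = 0.05, a_32 = 136/680 = 0.20
  a_13 = 51/340 = 0.15, a_23 = 34/340 = 0.10, a_33 = 102/340 = 0.30
I − A =
  [   0.90    -0.05    -0.15]
  [  -0.10     0.95    -0.10]
  [  -0.10    -0.20     0.70]
Cofactors of I−A, C_ij = (−1)^(i+j)·(minor ij) (rows/columns in the sector order above):
  C_11 = (0.95)(0.70) − (-0.10)(-0.20) = 0.6450
  C_12 = −[(-0.10)(0.70) − (-0.10)(-0.10)] = 0.0800
  C_13 = (-0.10)(-0.20) − (0.95)(-0.10) = 0.1150
  C_21 = −[(-0.05)(0.70) − (-0.15)(-0.20)] = 0.0650
  C_22 = (0.90)(0.70) − (-0.15)(-0.10) = 0.6150
  C_23 = −[(0.90)(-0.20) − (-0.05)(-0.10)] = 0.1850
  C_31 = (-0.05)(-0.10) − (-0.15)(0.95) = 0.1475
  C_32 = −[(0.90)(-0.10) − (-0.15)(-0.10)] = 0.1050
  C_33 = (0.90)(0.95) − (-0.05)(-0.10) = 0.8500
det(I−A) = Σ_j (I−A)_1j·C_1j = (0.90)(0.6450) + (-0.05)(0.0800) + (-0.15)(0.1150) = 0.55925
adj(I−A) = Cᵀ =
  [ 0.6450   0.0650   0.1475]
  [ 0.0800   0.6150   0.1050]
  [ 0.1150   0.1850   0.8500]
(I − A)⁻¹ = adj(I−A) / det(I−A) ≈
  [   1.1533     0.1162     0.2637]
  [   0.1430     1.0997     0.1878]
  [   0.2056     0.3308     1.5199]
x = (I − A)⁻¹ d = adj(I−A)·d / det(I−A), with det(I−A) = 0.55925:
  x_1 = (0.6450·120 + 0.0650·340 + 0.1475·120) / 0.55925 = 117.20 / 0.55925 ≈ 209.6
  x_2 = (0.0800·120 + 0.6150·340 + 0.1050·120) / 0.55925 = 231.30 / 0.55925 ≈ 413.6
  x_3 = (0.1150·120 + 0.1850·340 + 0.8500·120) / 0.55925 = 178.70 / 0.55925 ≈ 319.5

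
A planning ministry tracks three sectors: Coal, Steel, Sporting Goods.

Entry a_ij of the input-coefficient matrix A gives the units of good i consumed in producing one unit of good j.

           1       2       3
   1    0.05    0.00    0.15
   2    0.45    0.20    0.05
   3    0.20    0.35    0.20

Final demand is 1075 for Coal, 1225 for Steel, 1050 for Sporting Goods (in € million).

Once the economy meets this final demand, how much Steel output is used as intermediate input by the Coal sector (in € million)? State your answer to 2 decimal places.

I − A =
  [   0.95     0.00    -0.15]
  [  -0.45     0.80    -0.05]
  [  -0.20    -0.35     0.80]
Cofactors of I−A, C_ij = (−1)^(i+j)·(minor ij) (rows/columns in the sector order above):
  C_11 = (0.80)(0.80) − (-0.05)(-0.35) = 0.6225
  C_12 = −[(-0.45)(0.80) − (-0.05)(-0.20)] = 0.3700
  C_13 = (-0.45)(-0.35) − (0.80)(-0.20) = 0.3175
  C_21 = −[(0.00)(0.80) − (-0.15)(-0.35)] = 0.0525
  C_22 = (0.95)(0.80) − (-0.15)(-0.20) = 0.7300
  C_23 = −[(0.95)(-0.35) − (0.00)(-0.20)] = 0.3325
  C_31 = (0.00)(-0.05) − (-0.15)(0.80) = 0.1200
  C_32 = −[(0.95)(-0.05) − (-0.15)(-0.45)] = 0.1150
  C_33 = (0.95)(0.80) − (0.00)(-0.45) = 0.7600
det(I−A) = Σ_j (I−A)_1j·C_1j = (0.95)(0.6225) + (0.00)(0.3700) + (-0.15)(0.3175) = 0.54375
adj(I−A) = Cᵀ =
  [ 0.6225   0.0525   0.1200]
  [ 0.3700   0.7300   0.1150]
  [ 0.3175   0.3325   0.7600]
(I − A)⁻¹ = adj(I−A) / det(I−A) ≈
  [   1.1448     0.0966     0.2207]
  [   0.6805     1.3425     0.2115]
  [   0.5839     0.6115     1.3977]
First solve x = (I − A)⁻¹ d = adj(I−A)·d / det(I−A); in particular x_1 = (0.6225·1075 + 0.0525·1225 + 0.1200·1050) / 0.54375 = 859.50 / 0.54375 ≈ 1580.6897.
Intermediate flow from 2 to 1: z_21 = a_21 · x_1 = 0.45 × 859.50 / 0.54375 = 386.775 / 0.54375 ≈ 711.31.

z_21 = 711.31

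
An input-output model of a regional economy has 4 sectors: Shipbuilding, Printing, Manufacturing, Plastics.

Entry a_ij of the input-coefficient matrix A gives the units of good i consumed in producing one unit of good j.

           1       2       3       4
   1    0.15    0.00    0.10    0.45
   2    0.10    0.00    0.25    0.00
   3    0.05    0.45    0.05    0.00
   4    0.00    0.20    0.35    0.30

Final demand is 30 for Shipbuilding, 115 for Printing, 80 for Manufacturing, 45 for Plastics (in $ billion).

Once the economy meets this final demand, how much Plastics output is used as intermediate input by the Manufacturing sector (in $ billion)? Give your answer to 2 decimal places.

z_43 = 61.53

I − A =
  [   0.85     0.00    -0.10    -0.45]
  [  -0.10     1.00    -0.25     0.00]
  [  -0.05    -0.45     0.95     0.00]
  [   0.00    -0.20    -0.35     0.70]
Compute the cofactors C_ij = (−1)^(i+j)·(3×3 minor ij) of I−A; the adjugate is their transpose:
adj(I−A) = Cᵀ =
  [ 0.586250   0.187875   0.250000   0.376875]
  [ 0.075250   0.553875   0.171500   0.048375]
  [ 0.066500   0.272250   0.586000   0.042750]
  [ 0.054750   0.294375   0.342000   0.702375]
det(I−A) = Σ_j (I−A)_1j·C_1j = (0.85)(0.586250) + (0.00)(0.075250) + (-0.10)(0.066500) + (-0.45)(0.054750) = 0.467025
(I − A)⁻¹ = adj(I−A) / det(I−A) ≈
  [   1.2553     0.4023     0.5353     0.8070]
  [   0.1611     1.1860     0.3672     0.1036]
  [   0.1424     0.5829     1.2548     0.0915]
  [   0.1172     0.6303     0.7323     1.5039]
First solve x = (I − A)⁻¹ d = adj(I−A)·d / det(I−A); in particular x_3 = (0.066500·30 + 0.272250·115 + 0.586000·80 + 0.042750·45) / 0.467025 = 82.1075 / 0.467025 ≈ 175.8096.
Intermediate flow from 4 to 3: z_43 = a_43 · x_3 = 0.35 × 82.1075 / 0.467025 = 28.737625 / 0.467025 ≈ 61.53.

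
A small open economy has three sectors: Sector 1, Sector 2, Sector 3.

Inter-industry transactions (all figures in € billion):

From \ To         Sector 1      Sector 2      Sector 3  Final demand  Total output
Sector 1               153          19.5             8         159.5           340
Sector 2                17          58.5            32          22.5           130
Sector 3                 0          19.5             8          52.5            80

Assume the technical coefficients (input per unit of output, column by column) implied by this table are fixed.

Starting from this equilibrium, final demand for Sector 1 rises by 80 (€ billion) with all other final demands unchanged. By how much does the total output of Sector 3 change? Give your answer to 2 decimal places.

Δx_3 = 2.59

Technical coefficients a_ij = z_ij / X_j:
  a_11 = 153/340 = 0.45, a_21 = 17/340 = 0.05, a_31 = 0/340 = 0.00
  a_12 = 19.5/130 = 0.15, a_22 = 58.5/130 = 0.45, a_32 = 19.5/130 = 0.15
  a_13 = 8/80 = 0.10, a_23 = 32/80 = 0.40, a_33 = 8/80 = 0.10
I − A =
  [   0.55    -0.15    -0.10]
  [  -0.05     0.55    -0.40]
  [   0.00    -0.15     0.90]
Cofactors of I−A, C_ij = (−1)^(i+j)·(minor ij) (rows/columns in the sector order above):
  C_11 = (0.55)(0.90) − (-0.40)(-0.15) = 0.4350
  C_12 = −[(-0.05)(0.90) − (-0.40)(0.00)] = 0.0450
  C_13 = (-0.05)(-0.15) − (0.55)(0.00) = 0.0075
  C_21 = −[(-0.15)(0.90) − (-0.10)(-0.15)] = 0.1500
  C_22 = (0.55)(0.90) − (-0.10)(0.00) = 0.4950
  C_23 = −[(0.55)(-0.15) − (-0.15)(0.00)] = 0.0825
  C_31 = (-0.15)(-0.40) − (-0.10)(0.55) = 0.1150
  C_32 = −[(0.55)(-0.40) − (-0.10)(-0.05)] = 0.2250
  C_33 = (0.55)(0.55) − (-0.15)(-0.05) = 0.2950
det(I−A) = Σ_j (I−A)_1j·C_1j = (0.55)(0.4350) + (-0.15)(0.0450) + (-0.10)(0.0075) = 0.23175
adj(I−A) = Cᵀ =
  [ 0.4350   0.1500   0.1150]
  [ 0.0450   0.4950   0.2250]
  [ 0.0075   0.0825   0.2950]
(I − A)⁻¹ = adj(I−A) / det(I−A) ≈
  [   1.8770     0.6472     0.4962]
  [   0.1942     2.1359     0.9709]
  [   0.0324     0.3560     1.2729]
Δx = (I − A)⁻¹ Δd with Δd having +80 in the Sector 1 component and 0 elsewhere.
So Δx_3 = L_31 · (+80), where L_31 = adj(I−A)_31 / det(I−A) = 0.0075 / 0.23175.
Δx_3 = 0.0075 × (+80) / 0.23175 = 0.60 / 0.23175 ≈ 2.59.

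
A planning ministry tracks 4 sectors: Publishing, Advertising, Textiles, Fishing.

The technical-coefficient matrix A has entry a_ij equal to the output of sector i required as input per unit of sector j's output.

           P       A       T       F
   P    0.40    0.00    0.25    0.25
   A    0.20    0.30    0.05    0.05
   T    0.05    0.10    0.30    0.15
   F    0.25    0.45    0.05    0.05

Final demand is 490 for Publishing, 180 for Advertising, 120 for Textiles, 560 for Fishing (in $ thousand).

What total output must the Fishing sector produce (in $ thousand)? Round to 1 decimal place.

x_F = 1535.4

I − A =
  [   0.60     0.00    -0.25    -0.25]
  [  -0.20     0.70    -0.05    -0.05]
  [  -0.05    -0.10     0.70    -0.15]
  [  -0.25    -0.45    -0.05     0.95]
Compute the cofactors C_ij = (−1)^(i+j)·(3×3 minor ij) of I−A; the adjugate is their transpose:
adj(I−A) = Cᵀ =
  [ 0.436125   0.120625   0.175000   0.148750]
  [ 0.144625   0.328875   0.080000   0.068000]
  [ 0.092125   0.096875   0.319250   0.079750]
  [ 0.188125   0.192625   0.100750   0.277250]
det(I−A) = Σ_j (I−A)_1j·C_1j = (0.60)(0.436125) + (0.00)(0.144625) + (-0.25)(0.092125) + (-0.25)(0.188125) = 0.1916125
(I − A)⁻¹ = adj(I−A) / det(I−A) ≈
  [   2.2761     0.6295     0.9133     0.7763]
  [   0.7548     1.7164     0.4175     0.3549]
  [   0.4808     0.5056     1.6661     0.4162]
  [   0.9818     1.0053     0.5258     1.4469]
x = (I − A)⁻¹ d = adj(I−A)·d / det(I−A), with det(I−A) = 0.1916125:
  x_P = (0.436125·490 + 0.120625·180 + 0.175000·120 + 0.148750·560) / 0.1916125 = 339.71375 / 0.1916125 ≈ 1772.9
  x_A = (0.144625·490 + 0.328875·180 + 0.080000·120 + 0.068000·560) / 0.1916125 = 177.74375 / 0.1916125 ≈ 927.6
  x_T = (0.092125·490 + 0.096875·180 + 0.319250·120 + 0.079750·560) / 0.1916125 = 145.54875 / 0.1916125 ≈ 759.6
  x_F = (0.188125·490 + 0.192625·180 + 0.100750·120 + 0.277250·560) / 0.1916125 = 294.20375 / 0.1916125 ≈ 1535.4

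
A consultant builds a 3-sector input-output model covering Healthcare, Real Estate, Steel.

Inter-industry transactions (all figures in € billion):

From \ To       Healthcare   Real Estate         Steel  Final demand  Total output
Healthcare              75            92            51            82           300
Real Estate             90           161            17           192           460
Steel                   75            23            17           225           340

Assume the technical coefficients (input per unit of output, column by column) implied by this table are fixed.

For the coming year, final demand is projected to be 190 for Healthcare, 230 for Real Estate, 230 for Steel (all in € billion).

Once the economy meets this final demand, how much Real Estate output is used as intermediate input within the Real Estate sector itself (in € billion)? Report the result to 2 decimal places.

z_22 = 215.29

Technical coefficients a_ij = z_ij / X_j:
  a_11 = 75/300 = 0.25, a_21 = 90/300 = 0.30, a_31 = 75/300 = 0.25
  a_12 = 92/460 = 0.20, a_22 = 161/460 = 0.35, a_32 = 23/460 = 0.05
  a_13 = 51/340 = 0.15, a_23 = 17/340 = 0.05, a_33 = 17/340 = 0.05
I − A =
  [   0.75    -0.20    -0.15]
  [  -0.30     0.65    -0.05]
  [  -0.25    -0.05     0.95]
Cofactors of I−A, C_ij = (−1)^(i+j)·(minor ij) (rows/columns in the sector order above):
  C_11 = (0.65)(0.95) − (-0.05)(-0.05) = 0.6150
  C_12 = −[(-0.30)(0.95) − (-0.05)(-0.25)] = 0.2975
  C_13 = (-0.30)(-0.05) − (0.65)(-0.25) = 0.1775
  C_21 = −[(-0.20)(0.95) − (-0.15)(-0.05)] = 0.1975
  C_22 = (0.75)(0.95) − (-0.15)(-0.25) = 0.6750
  C_23 = −[(0.75)(-0.05) − (-0.20)(-0.25)] = 0.0875
  C_31 = (-0.20)(-0.05) − (-0.15)(0.65) = 0.1075
  C_32 = −[(0.75)(-0.05) − (-0.15)(-0.30)] = 0.0825
  C_33 = (0.75)(0.65) − (-0.20)(-0.30) = 0.4275
det(I−A) = Σ_j (I−A)_1j·C_1j = (0.75)(0.6150) + (-0.20)(0.2975) + (-0.15)(0.1775) = 0.375125
adj(I−A) = Cᵀ =
  [ 0.6150   0.1975   0.1075]
  [ 0.2975   0.6750   0.0825]
  [ 0.1775   0.0875   0.4275]
(I − A)⁻¹ = adj(I−A) / det(I−A) ≈
  [   1.6395     0.5265     0.2866]
  [   0.7931     1.7994     0.2199]
  [   0.4732     0.2333     1.1396]
First solve x = (I − A)⁻¹ d = adj(I−A)·d / det(I−A); in particular x_2 = (0.2975·190 + 0.6750·230 + 0.0825·230) / 0.375125 = 230.75 / 0.375125 ≈ 615.1283.
Intermediate flow from 2 to 2: z_22 = a_22 · x_2 = 0.35 × 230.75 / 0.375125 = 80.7625 / 0.375125 ≈ 215.29.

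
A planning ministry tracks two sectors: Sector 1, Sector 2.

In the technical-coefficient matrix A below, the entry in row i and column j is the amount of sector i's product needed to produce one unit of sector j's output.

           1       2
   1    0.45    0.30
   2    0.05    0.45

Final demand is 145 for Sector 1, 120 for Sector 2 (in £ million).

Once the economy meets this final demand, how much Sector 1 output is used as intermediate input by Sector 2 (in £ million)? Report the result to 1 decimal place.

z_12 = 76.4

I − A =
  [   0.55    -0.30]
  [  -0.05     0.55]
det(I−A) = (0.55)(0.55) − (-0.30)(-0.05) = 0.2875
adj(I−A) = [[0.55, 0.30], [0.05, 0.55]]
(I − A)⁻¹ = adj(I−A) / det(I−A) ≈
  [   1.9130     1.0435]
  [   0.1739     1.9130]
First solve x = (I − A)⁻¹ d = adj(I−A)·d / det(I−A); in particular x_2 = (0.05·145 + 0.55·120) / 0.2875 = 73.25 / 0.2875 ≈ 254.783.
Intermediate flow from 1 to 2: z_12 = a_12 · x_2 = 0.30 × 73.25 / 0.2875 = 21.975 / 0.2875 ≈ 76.4.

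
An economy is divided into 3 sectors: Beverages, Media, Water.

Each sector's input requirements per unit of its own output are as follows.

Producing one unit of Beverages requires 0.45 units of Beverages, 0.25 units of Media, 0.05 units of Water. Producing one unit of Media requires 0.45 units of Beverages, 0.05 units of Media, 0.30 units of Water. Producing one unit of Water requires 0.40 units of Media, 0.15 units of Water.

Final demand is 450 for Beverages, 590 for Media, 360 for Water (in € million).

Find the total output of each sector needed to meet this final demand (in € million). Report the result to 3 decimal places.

x_B = 2193.236, x_M = 1680.622, x_W = 1145.704

I − A =
  [   0.55    -0.45     0.00]
  [  -0.25     0.95    -0.40]
  [  -0.05    -0.30     0.85]
Cofactors of I−A, C_ij = (−1)^(i+j)·(minor ij) (rows/columns in the sector order above):
  C_11 = (0.95)(0.85) − (-0.40)(-0.30) = 0.6875
  C_12 = −[(-0.25)(0.85) − (-0.40)(-0.05)] = 0.2325
  C_13 = (-0.25)(-0.30) − (0.95)(-0.05) = 0.1225
  C_21 = −[(-0.45)(0.85) − (0.00)(-0.30)] = 0.3825
  C_22 = (0.55)(0.85) − (0.00)(-0.05) = 0.4675
  C_23 = −[(0.55)(-0.30) − (-0.45)(-0.05)] = 0.1875
  C_31 = (-0.45)(-0.40) − (0.00)(0.95) = 0.1800
  C_32 = −[(0.55)(-0.40) − (0.00)(-0.25)] = 0.2200
  C_33 = (0.55)(0.95) − (-0.45)(-0.25) = 0.4100
det(I−A) = Σ_j (I−A)_1j·C_1j = (0.55)(0.6875) + (-0.45)(0.2325) + (0.00)(0.1225) = 0.2735
adj(I−A) = Cᵀ =
  [ 0.6875   0.3825   0.1800]
  [ 0.2325   0.4675   0.2200]
  [ 0.1225   0.1875   0.4100]
(I − A)⁻¹ = adj(I−A) / det(I−A) ≈
  [   2.5137     1.3985     0.6581]
  [   0.8501     1.7093     0.8044]
  [   0.4479     0.6856     1.4991]
x = (I − A)⁻¹ d = adj(I−A)·d / det(I−A), with det(I−A) = 0.2735:
  x_B = (0.6875·450 + 0.3825·590 + 0.1800·360) / 0.2735 = 599.85 / 0.2735 ≈ 2193.236
  x_M = (0.2325·450 + 0.4675·590 + 0.2200·360) / 0.2735 = 459.65 / 0.2735 ≈ 1680.622
  x_W = (0.1225·450 + 0.1875·590 + 0.4100·360) / 0.2735 = 313.35 / 0.2735 ≈ 1145.704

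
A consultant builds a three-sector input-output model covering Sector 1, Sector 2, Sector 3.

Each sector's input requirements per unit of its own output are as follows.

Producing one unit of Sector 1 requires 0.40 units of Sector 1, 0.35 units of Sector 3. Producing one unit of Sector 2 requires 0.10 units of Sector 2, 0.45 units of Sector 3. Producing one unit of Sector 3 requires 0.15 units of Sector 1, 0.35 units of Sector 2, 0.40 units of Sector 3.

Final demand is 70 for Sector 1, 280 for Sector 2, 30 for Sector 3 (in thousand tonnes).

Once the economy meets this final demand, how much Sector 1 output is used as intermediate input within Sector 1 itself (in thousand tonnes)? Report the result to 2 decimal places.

I − A =
  [   0.60     0.00    -0.15]
  [   0.00     0.90    -0.35]
  [  -0.35    -0.45     0.60]
Cofactors of I−A, C_ij = (−1)^(i+j)·(minor ij) (rows/columns in the sector order above):
  C_11 = (0.90)(0.60) − (-0.35)(-0.45) = 0.3825
  C_12 = −[(0.00)(0.60) − (-0.35)(-0.35)] = 0.1225
  C_13 = (0.00)(-0.45) − (0.90)(-0.35) = 0.3150
  C_21 = −[(0.00)(0.60) − (-0.15)(-0.45)] = 0.0675
  C_22 = (0.60)(0.60) − (-0.15)(-0.35) = 0.3075
  C_23 = −[(0.60)(-0.45) − (0.00)(-0.35)] = 0.2700
  C_31 = (0.00)(-0.35) − (-0.15)(0.90) = 0.1350
  C_32 = −[(0.60)(-0.35) − (-0.15)(0.00)] = 0.2100
  C_33 = (0.60)(0.90) − (0.00)(0.00) = 0.5400
det(I−A) = Σ_j (I−A)_1j·C_1j = (0.60)(0.3825) + (0.00)(0.1225) + (-0.15)(0.3150) = 0.18225
adj(I−A) = Cᵀ =
  [ 0.3825   0.0675   0.1350]
  [ 0.1225   0.3075   0.2100]
  [ 0.3150   0.2700   0.5400]
(I − A)⁻¹ = adj(I−A) / det(I−A) ≈
  [   2.0988     0.3704     0.7407]
  [   0.6722     1.6872     1.1523]
  [   1.7284     1.4815     2.9630]
First solve x = (I − A)⁻¹ d = adj(I−A)·d / det(I−A); in particular x_1 = (0.3825·70 + 0.0675·280 + 0.1350·30) / 0.18225 = 49.725 / 0.18225 ≈ 272.8395.
Intermediate flow from 1 to 1: z_11 = a_11 · x_1 = 0.40 × 49.725 / 0.18225 = 19.89 / 0.18225 ≈ 109.14.

z_11 = 109.14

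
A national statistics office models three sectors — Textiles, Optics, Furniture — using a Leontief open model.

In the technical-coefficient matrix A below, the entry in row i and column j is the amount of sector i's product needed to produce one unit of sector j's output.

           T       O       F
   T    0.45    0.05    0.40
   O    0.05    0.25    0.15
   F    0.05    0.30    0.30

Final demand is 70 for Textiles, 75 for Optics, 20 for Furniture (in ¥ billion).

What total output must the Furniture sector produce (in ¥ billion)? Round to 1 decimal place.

I − A =
  [   0.55    -0.05    -0.40]
  [  -0.05     0.75    -0.15]
  [  -0.05    -0.30     0.70]
Cofactors of I−A, C_ij = (−1)^(i+j)·(minor ij) (rows/columns in the sector order above):
  C_11 = (0.75)(0.70) − (-0.15)(-0.30) = 0.4800
  C_12 = −[(-0.05)(0.70) − (-0.15)(-0.05)] = 0.0425
  C_13 = (-0.05)(-0.30) − (0.75)(-0.05) = 0.0525
  C_21 = −[(-0.05)(0.70) − (-0.40)(-0.30)] = 0.1550
  C_22 = (0.55)(0.70) − (-0.40)(-0.05) = 0.3650
  C_23 = −[(0.55)(-0.30) − (-0.05)(-0.05)] = 0.1675
  C_31 = (-0.05)(-0.15) − (-0.40)(0.75) = 0.3075
  C_32 = −[(0.55)(-0.15) − (-0.40)(-0.05)] = 0.1025
  C_33 = (0.55)(0.75) − (-0.05)(-0.05) = 0.4100
det(I−A) = Σ_j (I−A)_1j·C_1j = (0.55)(0.4800) + (-0.05)(0.0425) + (-0.40)(0.0525) = 0.240875
adj(I−A) = Cᵀ =
  [ 0.4800   0.1550   0.3075]
  [ 0.0425   0.3650   0.1025]
  [ 0.0525   0.1675   0.4100]
(I − A)⁻¹ = adj(I−A) / det(I−A) ≈
  [   1.9927     0.6435     1.2766]
  [   0.1764     1.5153     0.4255]
  [   0.2180     0.6954     1.7021]
x = (I − A)⁻¹ d = adj(I−A)·d / det(I−A), with det(I−A) = 0.240875:
  x_T = (0.4800·70 + 0.1550·75 + 0.3075·20) / 0.240875 = 51.375 / 0.240875 ≈ 213.3
  x_O = (0.0425·70 + 0.3650·75 + 0.1025·20) / 0.240875 = 32.40 / 0.240875 ≈ 134.5
  x_F = (0.0525·70 + 0.1675·75 + 0.4100·20) / 0.240875 = 24.4375 / 0.240875 ≈ 101.5

x_F = 101.5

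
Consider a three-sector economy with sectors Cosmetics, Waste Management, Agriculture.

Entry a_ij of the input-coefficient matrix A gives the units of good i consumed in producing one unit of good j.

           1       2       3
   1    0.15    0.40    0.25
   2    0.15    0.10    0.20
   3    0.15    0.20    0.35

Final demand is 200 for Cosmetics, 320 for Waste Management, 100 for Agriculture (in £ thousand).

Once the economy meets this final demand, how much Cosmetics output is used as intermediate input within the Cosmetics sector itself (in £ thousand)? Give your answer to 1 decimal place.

z_11 = 96.5

I − A =
  [   0.85    -0.40    -0.25]
  [  -0.15     0.90    -0.20]
  [  -0.15    -0.20     0.65]
Cofactors of I−A, C_ij = (−1)^(i+j)·(minor ij) (rows/columns in the sector order above):
  C_11 = (0.90)(0.65) − (-0.20)(-0.20) = 0.5450
  C_12 = −[(-0.15)(0.65) − (-0.20)(-0.15)] = 0.1275
  C_13 = (-0.15)(-0.20) − (0.90)(-0.15) = 0.1650
  C_21 = −[(-0.40)(0.65) − (-0.25)(-0.20)] = 0.3100
  C_22 = (0.85)(0.65) − (-0.25)(-0.15) = 0.5150
  C_23 = −[(0.85)(-0.20) − (-0.40)(-0.15)] = 0.2300
  C_31 = (-0.40)(-0.20) − (-0.25)(0.90) = 0.3050
  C_32 = −[(0.85)(-0.20) − (-0.25)(-0.15)] = 0.2075
  C_33 = (0.85)(0.90) − (-0.40)(-0.15) = 0.7050
det(I−A) = Σ_j (I−A)_1j·C_1j = (0.85)(0.5450) + (-0.40)(0.1275) + (-0.25)(0.1650) = 0.3710
adj(I−A) = Cᵀ =
  [ 0.5450   0.3100   0.3050]
  [ 0.1275   0.5150   0.2075]
  [ 0.1650   0.2300   0.7050]
(I − A)⁻¹ = adj(I−A) / det(I−A) ≈
  [   1.4690     0.8356     0.8221]
  [   0.3437     1.3881     0.5593]
  [   0.4447     0.6199     1.9003]
First solve x = (I − A)⁻¹ d = adj(I−A)·d / det(I−A); in particular x_1 = (0.5450·200 + 0.3100·320 + 0.3050·100) / 0.3710 = 238.70 / 0.3710 ≈ 643.396.
Intermediate flow from 1 to 1: z_11 = a_11 · x_1 = 0.15 × 238.70 / 0.3710 = 35.805 / 0.3710 ≈ 96.5.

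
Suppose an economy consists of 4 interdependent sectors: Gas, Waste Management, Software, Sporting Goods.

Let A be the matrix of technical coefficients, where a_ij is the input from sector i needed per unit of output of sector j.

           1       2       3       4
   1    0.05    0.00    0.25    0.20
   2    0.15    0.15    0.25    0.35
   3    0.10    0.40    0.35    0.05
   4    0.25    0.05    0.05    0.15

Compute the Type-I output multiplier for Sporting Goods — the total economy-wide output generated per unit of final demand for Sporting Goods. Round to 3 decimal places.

I − A =
  [   0.95     0.00    -0.25    -0.20]
  [  -0.15     0.85    -0.25    -0.35]
  [  -0.10    -0.40     0.65    -0.05]
  [  -0.25    -0.05    -0.05     0.85]
Compute the cofactors C_ij = (−1)^(i+j)·(3×3 minor ij) of I−A; the adjugate is their transpose:
adj(I−A) = Cᵀ =
  [ 0.363500   0.096125   0.187250   0.136125]
  [ 0.165500   0.464625   0.261250   0.245625]
  [ 0.167500   0.306375   0.625750   0.202375]
  [ 0.126500   0.073625   0.107250   0.393625]
det(I−A) = Σ_j (I−A)_1j·C_1j = (0.95)(0.363500) + (0.00)(0.165500) + (-0.25)(0.167500) + (-0.20)(0.126500) = 0.27815
(I − A)⁻¹ = adj(I−A) / det(I−A) ≈
  [   1.3068     0.3456     0.6732     0.4894]
  [   0.5950     1.6704     0.9392     0.8831]
  [   0.6022     1.1015     2.2497     0.7276]
  [   0.4548     0.2647     0.3856     1.4152]
The output multiplier for sector j is the column-j sum of the Leontief inverse (I − A)⁻¹ = adj(I−A) / det(I−A).
Column 4 of adj(I−A): (0.136125, 0.245625, 0.202375, 0.393625); det(I−A) = 0.27815.
m_4 = (0.136125 + 0.245625 + 0.202375 + 0.393625) / 0.27815 = 0.97775 / 0.27815 ≈ 3.515.

m_4 = 3.515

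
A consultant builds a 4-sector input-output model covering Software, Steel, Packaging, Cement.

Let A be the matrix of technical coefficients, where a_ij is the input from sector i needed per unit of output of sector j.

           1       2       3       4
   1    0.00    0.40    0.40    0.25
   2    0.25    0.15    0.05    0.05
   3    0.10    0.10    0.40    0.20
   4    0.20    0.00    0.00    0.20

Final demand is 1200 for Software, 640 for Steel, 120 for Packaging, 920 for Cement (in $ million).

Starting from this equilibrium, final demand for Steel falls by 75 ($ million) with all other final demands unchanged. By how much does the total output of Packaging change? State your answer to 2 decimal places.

Δx_3 = -33.33

I − A =
  [   1.00    -0.40    -0.40    -0.25]
  [  -0.25     0.85    -0.05    -0.05]
  [  -0.10    -0.10     0.60    -0.20]
  [  -0.20     0.00     0.00     0.80]
Compute the cofactors C_ij = (−1)^(i+j)·(3×3 minor ij) of I−A; the adjugate is their transpose:
adj(I−A) = Cᵀ =
  [ 0.40400   0.22400   0.28800   0.21225]
  [ 0.13200   0.40200   0.12150   0.09675]
  [ 0.12300   0.12300   0.55350   0.18450]
  [ 0.10100   0.05600   0.07200   0.39900]
det(I−A) = Σ_j (I−A)_1j·C_1j = (1.00)(0.40400) + (-0.40)(0.13200) + (-0.40)(0.12300) + (-0.25)(0.10100) = 0.27675
(I − A)⁻¹ = adj(I−A) / det(I−A) ≈
  [   1.4598     0.8094     1.0407     0.7669]
  [   0.4770     1.4526     0.4390     0.3496]
  [   0.4444     0.4444     2.0000     0.6667]
  [   0.3650     0.2023     0.2602     1.4417]
Δx = (I − A)⁻¹ Δd with Δd having -75 in the Steel component and 0 elsewhere.
So Δx_3 = L_32 · (-75), where L_32 = adj(I−A)_32 / det(I−A) = 0.12300 / 0.27675.
Δx_3 = 0.12300 × (-75) / 0.27675 = -9.225 / 0.27675 ≈ -33.33.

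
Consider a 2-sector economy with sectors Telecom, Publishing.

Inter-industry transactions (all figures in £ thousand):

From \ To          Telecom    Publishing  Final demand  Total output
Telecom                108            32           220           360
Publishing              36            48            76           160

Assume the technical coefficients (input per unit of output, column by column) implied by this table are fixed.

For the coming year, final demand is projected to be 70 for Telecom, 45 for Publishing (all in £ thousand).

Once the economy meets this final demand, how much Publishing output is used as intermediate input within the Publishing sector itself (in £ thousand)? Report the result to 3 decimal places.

Technical coefficients a_ij = z_ij / X_j:
  a_11 = 108/360 = 0.30, a_21 = 36/360 = 0.10
  a_12 = 32/160 = 0.20, a_22 = 48/160 = 0.30
I − A =
  [   0.70    -0.20]
  [  -0.10     0.70]
det(I−A) = (0.70)(0.70) − (-0.20)(-0.10) = 0.4700
adj(I−A) = [[0.70, 0.20], [0.10, 0.70]]
(I − A)⁻¹ = adj(I−A) / det(I−A) ≈
  [   1.4894     0.4255]
  [   0.2128     1.4894]
First solve x = (I − A)⁻¹ d = adj(I−A)·d / det(I−A); in particular x_2 = (0.10·70 + 0.70·45) / 0.4700 = 38.50 / 0.4700 ≈ 81.91489.
Intermediate flow from 2 to 2: z_22 = a_22 · x_2 = 0.30 × 38.50 / 0.4700 = 11.55 / 0.4700 ≈ 24.574.

z_22 = 24.574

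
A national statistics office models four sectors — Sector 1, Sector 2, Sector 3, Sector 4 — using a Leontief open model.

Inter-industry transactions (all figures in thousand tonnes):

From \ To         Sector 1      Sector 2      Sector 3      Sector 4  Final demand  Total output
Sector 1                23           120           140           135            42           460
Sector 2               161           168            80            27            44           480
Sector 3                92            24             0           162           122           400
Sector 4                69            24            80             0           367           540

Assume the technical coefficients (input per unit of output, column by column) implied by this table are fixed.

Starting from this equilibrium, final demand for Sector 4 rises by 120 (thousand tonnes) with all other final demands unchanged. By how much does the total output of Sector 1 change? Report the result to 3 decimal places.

Technical coefficients a_ij = z_ij / X_j:
  a_11 = 23/460 = 0.05, a_21 = 161/460 = 0.35, a_31 = 92/460 = 0.20, a_41 = 69/460 = 0.15
  a_12 = 120/480 = 0.25, a_22 = 168/480 = 0.35, a_32 = 24/480 = 0.05, a_42 = 24/480 = 0.05
  a_13 = 140/400 = 0.35, a_23 = 80/400 = 0.20, a_33 = 0/400 = 0.00, a_43 = 80/400 = 0.20
  a_14 = 135/540 = 0.25, a_24 = 27/540 = 0.05, a_34 = 162/540 = 0.30, a_44 = 0/540 = 0.00
I − A =
  [   0.95    -0.25    -0.35    -0.25]
  [  -0.35     0.65    -0.20    -0.05]
  [  -0.20    -0.05     1.00    -0.30]
  [  -0.15    -0.05    -0.20     1.00]
Compute the cofactors C_ij = (−1)^(i+j)·(3×3 minor ij) of I−A; the adjugate is their transpose:
adj(I−A) = Cᵀ =
  [ 0.595000   0.272750   0.314125   0.256625]
  [ 0.387500   0.759750   0.334625   0.235250]
  [ 0.181875   0.123625   0.497000   0.200750]
  [ 0.145000   0.103625   0.163250   0.458875]
det(I−A) = Σ_j (I−A)_1j·C_1j = (0.95)(0.595000) + (-0.25)(0.387500) + (-0.35)(0.181875) + (-0.25)(0.145000) = 0.36846875
(I − A)⁻¹ = adj(I−A) / det(I−A) ≈
  [   1.6148     0.7402     0.8525     0.6965]
  [   1.0516     2.0619     0.9082     0.6385]
  [   0.4936     0.3355     1.3488     0.5448]
  [   0.3935     0.2812     0.4430     1.2454]
Δx = (I − A)⁻¹ Δd with Δd having +120 in the Sector 4 component and 0 elsewhere.
So Δx_1 = L_14 · (+120), where L_14 = adj(I−A)_14 / det(I−A) = 0.256625 / 0.36846875.
Δx_1 = 0.256625 × (+120) / 0.36846875 = 30.795 / 0.36846875 ≈ 83.576.

Δx_1 = 83.576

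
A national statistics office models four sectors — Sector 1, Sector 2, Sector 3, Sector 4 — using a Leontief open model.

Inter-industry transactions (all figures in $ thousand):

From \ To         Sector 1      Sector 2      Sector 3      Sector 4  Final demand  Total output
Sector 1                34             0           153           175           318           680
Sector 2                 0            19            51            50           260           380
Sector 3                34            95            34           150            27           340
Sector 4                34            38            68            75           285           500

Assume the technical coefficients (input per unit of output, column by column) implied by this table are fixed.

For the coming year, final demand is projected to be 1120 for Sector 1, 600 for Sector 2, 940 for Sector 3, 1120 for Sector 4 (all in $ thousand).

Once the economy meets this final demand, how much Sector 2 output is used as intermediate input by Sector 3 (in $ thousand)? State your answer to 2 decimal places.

Technical coefficients a_ij = z_ij / X_j:
  a_11 = 34/680 = 0.05, a_21 = 0/680 = 0.00, a_31 = 34/680 = 0.05, a_41 = 34/680 = 0.05
  a_12 = 0/380 = 0.00, a_22 = 19/380 = 0.05, a_32 = 95/380 = 0.25, a_42 = 38/380 = 0.10
  a_13 = 153/340 = 0.45, a_23 = 51/340 = 0.15, a_33 = 34/340 = 0.10, a_43 = 68/340 = 0.20
  a_14 = 175/500 = 0.35, a_24 = 50/500 = 0.10, a_34 = 150/500 = 0.30, a_44 = 75/500 = 0.15
I − A =
  [   0.95     0.00    -0.45    -0.35]
  [   0.00     0.95    -0.15    -0.10]
  [  -0.05    -0.25     0.90    -0.30]
  [  -0.05    -0.10    -0.20     0.85]
Compute the cofactors C_ij = (−1)^(i+j)·(3×3 minor ij) of I−A; the adjugate is their transpose:
adj(I−A) = Cᵀ =
  [ 0.619375   0.158125   0.430625   0.425625]
  [ 0.014125   0.624625   0.139750   0.128625]
  [ 0.055375   0.227750   0.741000   0.311125]
  [ 0.051125   0.136375   0.216125   0.755250]
det(I−A) = Σ_j (I−A)_1j·C_1j = (0.95)(0.619375) + (0.00)(0.014125) + (-0.45)(0.055375) + (-0.35)(0.051125) = 0.54559375
(I − A)⁻¹ = adj(I−A) / det(I−A) ≈
  [   1.1352     0.2898     0.7893     0.7801]
  [   0.0259     1.1449     0.2561     0.2358]
  [   0.1015     0.4174     1.3582     0.5703]
  [   0.0937     0.2500     0.3961     1.3843]
First solve x = (I − A)⁻¹ d = adj(I−A)·d / det(I−A); in particular x_3 = (0.055375·1120 + 0.227750·600 + 0.741000·940 + 0.311125·1120) / 0.54559375 = 1243.67 / 0.54559375 ≈ 2279.4799.
Intermediate flow from 2 to 3: z_23 = a_23 · x_3 = 0.15 × 1243.67 / 0.54559375 = 186.5505 / 0.54559375 ≈ 341.92.

z_23 = 341.92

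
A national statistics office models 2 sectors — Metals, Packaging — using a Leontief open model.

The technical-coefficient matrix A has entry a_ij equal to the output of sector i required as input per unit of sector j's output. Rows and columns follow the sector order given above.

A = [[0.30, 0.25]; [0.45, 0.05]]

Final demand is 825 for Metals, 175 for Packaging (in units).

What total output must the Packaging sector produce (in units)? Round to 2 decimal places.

x_2 = 893.67

I − A =
  [   0.70    -0.25]
  [  -0.45     0.95]
det(I−A) = (0.70)(0.95) − (-0.25)(-0.45) = 0.5525
adj(I−A) = [[0.95, 0.25], [0.45, 0.70]]
(I − A)⁻¹ = adj(I−A) / det(I−A) ≈
  [   1.7195     0.4525]
  [   0.8145     1.2670]
x = (I − A)⁻¹ d = adj(I−A)·d / det(I−A), with det(I−A) = 0.5525:
  x_1 = (0.95·825 + 0.25·175) / 0.5525 = 827.50 / 0.5525 ≈ 1497.74
  x_2 = (0.45·825 + 0.70·175) / 0.5525 = 493.75 / 0.5525 ≈ 893.67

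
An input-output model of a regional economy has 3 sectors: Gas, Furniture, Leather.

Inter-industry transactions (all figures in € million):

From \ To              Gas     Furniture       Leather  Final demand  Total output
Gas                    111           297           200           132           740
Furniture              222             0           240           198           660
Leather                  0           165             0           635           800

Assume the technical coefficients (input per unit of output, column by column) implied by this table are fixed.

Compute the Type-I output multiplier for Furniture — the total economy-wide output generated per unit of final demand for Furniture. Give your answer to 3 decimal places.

Technical coefficients a_ij = z_ij / X_j:
  a_11 = 111/740 = 0.15, a_21 = 222/740 = 0.30, a_31 = 0/740 = 0.00
  a_12 = 297/660 = 0.45, a_22 = 0/660 = 0.00, a_32 = 165/660 = 0.25
  a_13 = 200/800 = 0.25, a_23 = 240/800 = 0.30, a_33 = 0/800 = 0.00
I − A =
  [   0.85    -0.45    -0.25]
  [  -0.30     1.00    -0.30]
  [   0.00    -0.25     1.00]
Cofactors of I−A, C_ij = (−1)^(i+j)·(minor ij) (rows/columns in the sector order above):
  C_11 = (1.00)(1.00) − (-0.30)(-0.25) = 0.9250
  C_12 = −[(-0.30)(1.00) − (-0.30)(0.00)] = 0.3000
  C_13 = (-0.30)(-0.25) − (1.00)(0.00) = 0.0750
  C_21 = −[(-0.45)(1.00) − (-0.25)(-0.25)] = 0.5125
  C_22 = (0.85)(1.00) − (-0.25)(0.00) = 0.8500
  C_23 = −[(0.85)(-0.25) − (-0.45)(0.00)] = 0.2125
  C_31 = (-0.45)(-0.30) − (-0.25)(1.00) = 0.3850
  C_32 = −[(0.85)(-0.30) − (-0.25)(-0.30)] = 0.3300
  C_33 = (0.85)(1.00) − (-0.45)(-0.30) = 0.7150
det(I−A) = Σ_j (I−A)_1j·C_1j = (0.85)(0.9250) + (-0.45)(0.3000) + (-0.25)(0.0750) = 0.6325
adj(I−A) = Cᵀ =
  [ 0.9250   0.5125   0.3850]
  [ 0.3000   0.8500   0.3300]
  [ 0.0750   0.2125   0.7150]
(I − A)⁻¹ = adj(I−A) / det(I−A) ≈
  [   1.4625     0.8103     0.6087]
  [   0.4743     1.3439     0.5217]
  [   0.1186     0.3360     1.1304]
The output multiplier for sector j is the column-j sum of the Leontief inverse (I − A)⁻¹ = adj(I−A) / det(I−A).
Column 2 of adj(I−A): (0.5125, 0.8500, 0.2125); det(I−A) = 0.6325.
m_2 = (0.5125 + 0.8500 + 0.2125) / 0.6325 = 1.575 / 0.6325 ≈ 2.490.

m_2 = 2.490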